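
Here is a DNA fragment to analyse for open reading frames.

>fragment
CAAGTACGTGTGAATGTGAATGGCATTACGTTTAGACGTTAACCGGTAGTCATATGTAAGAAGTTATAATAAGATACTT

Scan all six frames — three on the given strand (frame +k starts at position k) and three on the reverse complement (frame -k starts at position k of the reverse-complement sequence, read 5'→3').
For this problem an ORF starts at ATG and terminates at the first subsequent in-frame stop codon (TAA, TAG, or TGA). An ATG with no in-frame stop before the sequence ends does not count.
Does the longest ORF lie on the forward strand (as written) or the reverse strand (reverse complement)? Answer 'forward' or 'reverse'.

Reverse complement (5'→3'): AAGTATCTTATTATAACTTCTTACATATGACTACCGGTTAACGTCTAAACGTAATGCCATTCACATTCACACGTACTTG
Frame +1: CAA GTA CGT GTG AAT GTG AAT GGC ATT ACG TTT AGA CGT TAA CCG GTA GTC ATA TGT AAG AAG TTA TAA TAA GAT ACT — no ATG→stop ORF.
Frame +2: AAG TAC GTG TGA ATG TGA ATG GCA TTA CGT TTA GAC GTT AAC CGG TAG TCA TAT GTA AGA AGT TAT AAT AAG ATA CTT — ATG at 14, stop TGA at 17 → 6 nt; ATG at 20, stop TAG at 47 → 30 nt.
Frame +3: AGT ACG TGT GAA TGT GAA TGG CAT TAC GTT TAG ACG TTA ACC GGT AGT CAT ATG TAA GAA GTT ATA ATA AGA TAC — ATG at 54, stop TAA at 57 → 6 nt.
Frame -1: AAG TAT CTT ATT ATA ACT TCT TAC ATA TGA CTA CCG GTT AAC GTC TAA ACG TAA TGC CAT TCA CAT TCA CAC GTA CTT — no ATG→stop ORF.
Frame -2: AGT ATC TTA TTA TAA CTT CTT ACA TAT GAC TAC CGG TTA ACG TCT AAA CGT AAT GCC ATT CAC ATT CAC ACG TAC TTG — no ATG→stop ORF.
Frame -3: GTA TCT TAT TAT AAC TTC TTA CAT ATG ACT ACC GGT TAA CGT CTA AAC GTA ATG CCA TTC ACA TTC ACA CGT ACT — ATG at 27, stop TAA at 39 → 15 nt.
Forward-strand max 30 nt; reverse-strand max 15 nt. The forward strand has the longer ORF.

forward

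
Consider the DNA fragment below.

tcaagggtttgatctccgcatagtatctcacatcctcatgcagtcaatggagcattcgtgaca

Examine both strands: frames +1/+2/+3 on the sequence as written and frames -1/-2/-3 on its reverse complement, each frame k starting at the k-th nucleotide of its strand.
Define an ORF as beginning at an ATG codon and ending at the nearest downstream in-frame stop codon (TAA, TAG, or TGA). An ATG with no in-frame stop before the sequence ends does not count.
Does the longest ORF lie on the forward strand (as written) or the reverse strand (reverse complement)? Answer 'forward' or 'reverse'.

Reverse complement (5'→3'): TGTCACGAATGCTCCATTGACTGCATGAGGATGTGAGATACTATGCGGAGATCAAACCCTTGA
Frame +1: TCA AGG GTT TGA TCT CCG CAT AGT ATC TCA CAT CCT CAT GCA GTC AAT GGA GCA TTC GTG ACA — no ATG→stop ORF.
Frame +2: CAA GGG TTT GAT CTC CGC ATA GTA TCT CAC ATC CTC ATG CAG TCA ATG GAG CAT TCG TGA — ATG at 38, stop TGA at 59 → 24 nt; ATG at 47, stop TGA at 59 → 15 nt.
Frame +3: AAG GGT TTG ATC TCC GCA TAG TAT CTC ACA TCC TCA TGC AGT CAA TGG AGC ATT CGT GAC — no ATG→stop ORF.
Frame -1: TGT CAC GAA TGC TCC ATT GAC TGC ATG AGG ATG TGA GAT ACT ATG CGG AGA TCA AAC CCT TGA — ATG at 25, stop TGA at 34 → 12 nt; ATG at 31, stop TGA at 34 → 6 nt; ATG at 43, stop TGA at 61 → 21 nt.
Frame -2: GTC ACG AAT GCT CCA TTG ACT GCA TGA GGA TGT GAG ATA CTA TGC GGA GAT CAA ACC CTT — no ATG→stop ORF.
Frame -3: TCA CGA ATG CTC CAT TGA CTG CAT GAG GAT GTG AGA TAC TAT GCG GAG ATC AAA CCC TTG — ATG at 9, stop TGA at 18 → 12 nt.
Forward-strand max 24 nt; reverse-strand max 21 nt. The forward strand has the longer ORF.

forward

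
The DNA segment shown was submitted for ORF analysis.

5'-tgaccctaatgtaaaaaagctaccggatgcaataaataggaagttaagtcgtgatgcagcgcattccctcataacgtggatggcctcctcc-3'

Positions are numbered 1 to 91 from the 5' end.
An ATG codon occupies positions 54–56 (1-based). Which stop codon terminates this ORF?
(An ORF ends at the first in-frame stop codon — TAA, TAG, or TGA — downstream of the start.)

TAA

Codons from position 54: ATG (54–56), CAG (57–59), CGC (60–62), ATT (63–65), CCC (66–68), TCA (69–71), TAA (72–74).
The first in-frame stop codon is TAA.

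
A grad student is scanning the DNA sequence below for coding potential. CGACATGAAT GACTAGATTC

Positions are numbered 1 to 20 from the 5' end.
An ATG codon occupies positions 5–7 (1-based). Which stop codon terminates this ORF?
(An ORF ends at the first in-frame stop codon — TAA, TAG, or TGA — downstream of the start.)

Codons from position 5: ATG (5–7), AAT (8–10), GAC (11–13), TAG (14–16).
The first in-frame stop codon is TAG.

TAG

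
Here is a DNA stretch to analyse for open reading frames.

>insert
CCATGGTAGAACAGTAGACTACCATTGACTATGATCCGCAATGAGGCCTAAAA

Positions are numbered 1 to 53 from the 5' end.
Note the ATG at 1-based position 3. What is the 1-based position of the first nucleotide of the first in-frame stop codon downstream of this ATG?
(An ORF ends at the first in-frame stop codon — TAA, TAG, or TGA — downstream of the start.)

Codons from position 3: ATG (3–5), GTA (6–8), GAA (9–11), CAG (12–14), TAG (15–17).
TAG is a stop codon; it begins at position 15.

15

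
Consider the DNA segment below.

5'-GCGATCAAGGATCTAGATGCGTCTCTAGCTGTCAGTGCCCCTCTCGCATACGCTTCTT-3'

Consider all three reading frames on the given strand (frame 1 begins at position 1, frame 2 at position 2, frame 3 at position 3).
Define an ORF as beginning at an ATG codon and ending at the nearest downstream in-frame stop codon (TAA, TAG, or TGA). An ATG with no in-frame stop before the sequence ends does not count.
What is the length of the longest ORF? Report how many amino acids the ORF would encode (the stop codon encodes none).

3

Frame 1: GCG ATC AAG GAT CTA GAT GCG TCT CTA GCT GTC AGT GCC CCT CTC GCA TAC GCT TCT — no ATG→stop ORF.
Frame 2: CGA TCA AGG ATC TAG ATG CGT CTC TAG CTG TCA GTG CCC CTC TCG CAT ACG CTT CTT — ATG at 17, stop TAG at 26 → 12 nt.
Frame 3: GAT CAA GGA TCT AGA TGC GTC TCT AGC TGT CAG TGC CCC TCT CGC ATA CGC TTC — no ATG→stop ORF.
Longest: frame 2, positions 17–28, 12 nt = 4 codons = 3 aa. → 3 amino acids.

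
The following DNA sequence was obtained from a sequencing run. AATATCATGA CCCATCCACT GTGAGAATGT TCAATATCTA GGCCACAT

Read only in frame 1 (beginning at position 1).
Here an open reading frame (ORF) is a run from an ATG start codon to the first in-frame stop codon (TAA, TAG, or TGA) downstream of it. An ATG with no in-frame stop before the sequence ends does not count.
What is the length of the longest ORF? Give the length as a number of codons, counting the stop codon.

Frame 1: AAT ATC ATG ACC CAT CCA CTG TGA GAA TGT TCA ATA TCT AGG CCA CAT — ATG at 7, stop TGA at 22 → 18 nt.
Longest: frame 1, positions 7–24, 18 nt = 6 codons = 5 aa. → 6 codons.

6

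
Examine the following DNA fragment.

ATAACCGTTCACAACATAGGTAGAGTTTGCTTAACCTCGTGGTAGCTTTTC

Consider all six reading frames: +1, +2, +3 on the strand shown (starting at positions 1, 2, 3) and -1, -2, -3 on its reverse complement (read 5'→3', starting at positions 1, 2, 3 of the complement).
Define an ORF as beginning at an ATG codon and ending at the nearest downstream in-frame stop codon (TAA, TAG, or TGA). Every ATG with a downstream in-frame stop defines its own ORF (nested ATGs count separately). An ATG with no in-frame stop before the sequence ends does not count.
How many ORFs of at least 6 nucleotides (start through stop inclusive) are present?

1

Reverse complement (5'→3'): GAAAAGCTACCACGAGGTTAAGCAAACTCTACCTATGTTGTGAACGGTTAT
Frame +1: ATA ACC GTT CAC AAC ATA GGT AGA GTT TGC TTA ACC TCG TGG TAG CTT TTC — no ATG→stop ORF.
Frame +2: TAA CCG TTC ACA ACA TAG GTA GAG TTT GCT TAA CCT CGT GGT AGC TTT — no ATG→stop ORF.
Frame +3: AAC CGT TCA CAA CAT AGG TAG AGT TTG CTT AAC CTC GTG GTA GCT TTT — no ATG→stop ORF.
Frame -1: GAA AAG CTA CCA CGA GGT TAA GCA AAC TCT ACC TAT GTT GTG AAC GGT TAT — no ATG→stop ORF.
Frame -2: AAA AGC TAC CAC GAG GTT AAG CAA ACT CTA CCT ATG TTG TGA ACG GTT — ATG at 35, stop TGA at 41 → 9 nt.
Frame -3: AAA GCT ACC ACG AGG TTA AGC AAA CTC TAC CTA TGT TGT GAA CGG TTA — no ATG→stop ORF.
ORFs ≥ 6 nucleotides: frame -2 35–43 (9 nucleotides). Count = 1.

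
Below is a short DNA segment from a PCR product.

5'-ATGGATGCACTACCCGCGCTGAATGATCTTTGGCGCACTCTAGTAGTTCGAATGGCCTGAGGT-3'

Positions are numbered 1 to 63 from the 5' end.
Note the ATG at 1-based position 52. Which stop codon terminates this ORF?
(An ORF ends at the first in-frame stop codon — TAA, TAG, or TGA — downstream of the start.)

Codons from position 52: ATG (52–54), GCC (55–57), TGA (58–60).
The first in-frame stop codon is TGA.

TGA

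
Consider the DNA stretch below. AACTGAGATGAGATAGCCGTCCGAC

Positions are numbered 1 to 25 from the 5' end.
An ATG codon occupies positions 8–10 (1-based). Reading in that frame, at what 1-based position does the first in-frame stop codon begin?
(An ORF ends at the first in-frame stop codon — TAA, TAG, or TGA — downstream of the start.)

14

Codons from position 8: ATG (8–10), AGA (11–13), TAG (14–16).
TAG is a stop codon; it begins at position 14.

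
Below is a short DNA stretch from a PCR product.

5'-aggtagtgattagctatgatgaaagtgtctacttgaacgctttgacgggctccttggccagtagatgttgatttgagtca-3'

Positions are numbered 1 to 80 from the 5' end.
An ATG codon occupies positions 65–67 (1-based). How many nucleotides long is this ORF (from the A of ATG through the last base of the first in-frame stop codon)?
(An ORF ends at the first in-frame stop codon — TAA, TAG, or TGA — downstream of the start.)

12

Codons from position 65: ATG (65–67), TTG (68–70), ATT (71–73), TGA (74–76).
TGA is the first in-frame stop; ORF spans 65–76, 12 nucleotides.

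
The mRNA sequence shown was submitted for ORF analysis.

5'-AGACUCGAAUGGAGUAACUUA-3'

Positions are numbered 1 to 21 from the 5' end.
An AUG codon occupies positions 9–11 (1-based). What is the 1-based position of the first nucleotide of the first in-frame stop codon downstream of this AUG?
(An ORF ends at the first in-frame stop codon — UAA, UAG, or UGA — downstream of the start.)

Codons from position 9: AUG (9–11), GAG (12–14), UAA (15–17).
UAA is a stop codon; it begins at position 15.

15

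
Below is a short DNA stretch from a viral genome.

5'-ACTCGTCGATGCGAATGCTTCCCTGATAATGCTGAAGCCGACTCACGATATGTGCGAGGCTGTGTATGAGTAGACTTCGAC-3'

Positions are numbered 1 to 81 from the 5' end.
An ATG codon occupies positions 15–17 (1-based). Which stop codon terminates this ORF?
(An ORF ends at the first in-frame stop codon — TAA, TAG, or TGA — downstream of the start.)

Codons from position 15: ATG (15–17), CTT (18–20), CCC (21–23), TGA (24–26).
The first in-frame stop codon is TGA.

TGA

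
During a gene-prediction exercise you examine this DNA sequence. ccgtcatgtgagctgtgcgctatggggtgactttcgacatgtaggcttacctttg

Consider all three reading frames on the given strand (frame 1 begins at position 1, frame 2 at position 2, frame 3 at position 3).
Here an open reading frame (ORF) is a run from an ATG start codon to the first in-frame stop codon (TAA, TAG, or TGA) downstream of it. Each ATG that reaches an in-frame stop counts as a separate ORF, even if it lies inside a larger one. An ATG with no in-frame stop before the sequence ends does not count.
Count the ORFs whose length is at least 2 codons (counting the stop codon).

3

Frame 1: CCG TCA TGT GAG CTG TGC GCT ATG GGG TGA CTT TCG ACA TGT AGG CTT ACC TTT — ATG at 22, stop TGA at 28 → 9 nt.
Frame 2: CGT CAT GTG AGC TGT GCG CTA TGG GGT GAC TTT CGA CAT GTA GGC TTA CCT TTG — no ATG→stop ORF.
Frame 3: GTC ATG TGA GCT GTG CGC TAT GGG GTG ACT TTC GAC ATG TAG GCT TAC CTT — ATG at 6, stop TGA at 9 → 6 nt; ATG at 39, stop TAG at 42 → 6 nt.
ORFs ≥ 2 codons: frame 1 22–30 (3 codons), frame 3 6–11 (2 codons), frame 3 39–44 (2 codons). Count = 3.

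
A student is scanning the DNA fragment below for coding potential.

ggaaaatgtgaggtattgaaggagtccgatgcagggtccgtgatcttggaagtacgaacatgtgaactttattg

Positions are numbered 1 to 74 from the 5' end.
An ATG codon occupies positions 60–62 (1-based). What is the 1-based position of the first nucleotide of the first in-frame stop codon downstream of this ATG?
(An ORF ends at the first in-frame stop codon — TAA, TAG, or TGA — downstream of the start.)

63

Codons from position 60: ATG (60–62), TGA (63–65).
TGA is a stop codon; it begins at position 63.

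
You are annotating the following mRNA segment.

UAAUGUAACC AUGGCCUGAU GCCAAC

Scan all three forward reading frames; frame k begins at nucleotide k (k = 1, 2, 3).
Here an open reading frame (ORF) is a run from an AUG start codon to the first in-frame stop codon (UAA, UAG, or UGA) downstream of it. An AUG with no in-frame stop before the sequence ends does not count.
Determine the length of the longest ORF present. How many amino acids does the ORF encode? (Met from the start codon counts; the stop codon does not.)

2

Frame 1: UAA UGU AAC CAU GGC CUG AUG CCA — no AUG→stop ORF.
Frame 2: AAU GUA ACC AUG GCC UGA UGC CAA — AUG at 11, stop UGA at 17 → 9 nt.
Frame 3: AUG UAA CCA UGG CCU GAU GCC AAC — AUG at 3, stop UAA at 6 → 6 nt.
Longest: frame 2, positions 11–19, 9 nt = 3 codons = 2 aa. → 2 amino acids.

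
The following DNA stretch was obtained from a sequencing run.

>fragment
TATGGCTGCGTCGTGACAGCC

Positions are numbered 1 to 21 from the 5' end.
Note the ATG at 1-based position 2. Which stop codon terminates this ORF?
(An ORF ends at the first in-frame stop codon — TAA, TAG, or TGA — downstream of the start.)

Codons from position 2: ATG (2–4), GCT (5–7), GCG (8–10), TCG (11–13), TGA (14–16).
The first in-frame stop codon is TGA.

TGA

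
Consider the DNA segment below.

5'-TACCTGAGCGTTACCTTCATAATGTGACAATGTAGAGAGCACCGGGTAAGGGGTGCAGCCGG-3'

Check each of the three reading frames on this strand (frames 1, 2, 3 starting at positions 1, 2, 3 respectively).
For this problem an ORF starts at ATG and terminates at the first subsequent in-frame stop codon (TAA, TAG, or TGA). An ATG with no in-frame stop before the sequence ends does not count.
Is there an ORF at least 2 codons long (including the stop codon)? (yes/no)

Frame 1: TAC CTG AGC GTT ACC TTC ATA ATG TGA CAA TGT AGA GAG CAC CGG GTA AGG GGT GCA GCC — ATG at 22, stop TGA at 25 → 6 nt.
Frame 2: ACC TGA GCG TTA CCT TCA TAA TGT GAC AAT GTA GAG AGC ACC GGG TAA GGG GTG CAG CCG — no ATG→stop ORF.
Frame 3: CCT GAG CGT TAC CTT CAT AAT GTG ACA ATG TAG AGA GCA CCG GGT AAG GGG TGC AGC CGG — ATG at 30, stop TAG at 33 → 6 nt.
Frame 1 has an ORF of 2 codons (positions 22–27) ≥ 2, so yes.

yes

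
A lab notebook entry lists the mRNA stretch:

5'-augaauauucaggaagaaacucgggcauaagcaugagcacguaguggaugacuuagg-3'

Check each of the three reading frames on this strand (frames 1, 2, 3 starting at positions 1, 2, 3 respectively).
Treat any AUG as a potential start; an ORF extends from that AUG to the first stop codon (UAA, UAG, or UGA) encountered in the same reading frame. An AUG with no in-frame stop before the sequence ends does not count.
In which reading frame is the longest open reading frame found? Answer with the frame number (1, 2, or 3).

Frame 1: AUG AAU AUU CAG GAA GAA ACU CGG GCA UAA GCA UGA GCA CGU AGU GGA UGA CUU AGG — AUG at 1, stop UAA at 28 → 30 nt.
Frame 2: UGA AUA UUC AGG AAG AAA CUC GGG CAU AAG CAU GAG CAC GUA GUG GAU GAC UUA — no AUG→stop ORF.
Frame 3: GAA UAU UCA GGA AGA AAC UCG GGC AUA AGC AUG AGC ACG UAG UGG AUG ACU UAG — AUG at 33, stop UAG at 42 → 12 nt; AUG at 48, stop UAG at 54 → 9 nt.
Longest ORF is 30 nt in frame 1 (positions 1–30).

1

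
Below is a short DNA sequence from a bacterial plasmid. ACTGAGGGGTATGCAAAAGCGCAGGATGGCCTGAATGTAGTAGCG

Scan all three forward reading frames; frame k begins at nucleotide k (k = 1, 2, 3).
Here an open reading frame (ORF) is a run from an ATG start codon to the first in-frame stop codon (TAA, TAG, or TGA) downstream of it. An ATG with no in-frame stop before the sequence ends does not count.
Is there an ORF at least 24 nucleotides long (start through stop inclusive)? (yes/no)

yes

Frame 1: ACT GAG GGG TAT GCA AAA GCG CAG GAT GGC CTG AAT GTA GTA GCG — no ATG→stop ORF.
Frame 2: CTG AGG GGT ATG CAA AAG CGC AGG ATG GCC TGA ATG TAG TAG — ATG at 11, stop TGA at 32 → 24 nt; ATG at 26, stop TGA at 32 → 9 nt; ATG at 35, stop TAG at 38 → 6 nt.
Frame 3: TGA GGG GTA TGC AAA AGC GCA GGA TGG CCT GAA TGT AGT AGC — no ATG→stop ORF.
Frame 2 has an ORF of 24 nucleotides (positions 11–34) ≥ 24, so yes.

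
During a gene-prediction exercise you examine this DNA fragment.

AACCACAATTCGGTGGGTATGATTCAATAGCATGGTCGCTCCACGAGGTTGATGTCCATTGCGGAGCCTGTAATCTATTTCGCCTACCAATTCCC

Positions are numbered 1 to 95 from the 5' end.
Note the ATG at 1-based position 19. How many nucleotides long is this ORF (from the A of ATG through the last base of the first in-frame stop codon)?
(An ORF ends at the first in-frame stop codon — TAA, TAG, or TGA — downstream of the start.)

12

Codons from position 19: ATG (19–21), ATT (22–24), CAA (25–27), TAG (28–30).
TAG is the first in-frame stop; ORF spans 19–30, 12 nucleotides.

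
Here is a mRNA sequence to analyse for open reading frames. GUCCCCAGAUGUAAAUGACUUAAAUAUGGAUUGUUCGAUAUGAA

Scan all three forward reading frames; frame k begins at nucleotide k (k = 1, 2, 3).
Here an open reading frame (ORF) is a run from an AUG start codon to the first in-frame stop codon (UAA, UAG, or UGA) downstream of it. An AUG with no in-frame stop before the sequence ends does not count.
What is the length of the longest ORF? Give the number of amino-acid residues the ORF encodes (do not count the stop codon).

Frame 1: GUC CCC AGA UGU AAA UGA CUU AAA UAU GGA UUG UUC GAU AUG — no AUG→stop ORF.
Frame 2: UCC CCA GAU GUA AAU GAC UUA AAU AUG GAU UGU UCG AUA UGA — AUG at 26, stop UGA at 41 → 18 nt.
Frame 3: CCC CAG AUG UAA AUG ACU UAA AUA UGG AUU GUU CGA UAU GAA — AUG at 9, stop UAA at 12 → 6 nt; AUG at 15, stop UAA at 21 → 9 nt.
Longest: frame 2, positions 26–43, 18 nt = 6 codons = 5 aa. → 5 amino acids.

5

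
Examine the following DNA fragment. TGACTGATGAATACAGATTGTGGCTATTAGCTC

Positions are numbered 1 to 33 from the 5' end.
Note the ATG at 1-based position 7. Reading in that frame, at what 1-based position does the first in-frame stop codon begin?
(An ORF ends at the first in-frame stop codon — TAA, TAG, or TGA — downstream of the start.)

Codons from position 7: ATG (7–9), AAT (10–12), ACA (13–15), GAT (16–18), TGT (19–21), GGC (22–24), TAT (25–27), TAG (28–30).
TAG is a stop codon; it begins at position 28.

28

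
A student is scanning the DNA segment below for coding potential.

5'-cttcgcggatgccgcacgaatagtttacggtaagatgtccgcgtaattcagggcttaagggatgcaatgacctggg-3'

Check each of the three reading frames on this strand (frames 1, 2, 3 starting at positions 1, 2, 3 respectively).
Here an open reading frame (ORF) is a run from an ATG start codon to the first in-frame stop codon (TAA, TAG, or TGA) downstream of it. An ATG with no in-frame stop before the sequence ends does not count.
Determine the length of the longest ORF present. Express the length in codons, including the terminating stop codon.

5

Frame 1: CTT CGC GGA TGC CGC ACG AAT AGT TTA CGG TAA GAT GTC CGC GTA ATT CAG GGC TTA AGG GAT GCA ATG ACC TGG — no ATG→stop ORF.
Frame 2: TTC GCG GAT GCC GCA CGA ATA GTT TAC GGT AAG ATG TCC GCG TAA TTC AGG GCT TAA GGG ATG CAA TGA CCT GGG — ATG at 35, stop TAA at 44 → 12 nt; ATG at 62, stop TGA at 68 → 9 nt.
Frame 3: TCG CGG ATG CCG CAC GAA TAG TTT ACG GTA AGA TGT CCG CGT AAT TCA GGG CTT AAG GGA TGC AAT GAC CTG — ATG at 9, stop TAG at 21 → 15 nt.
Longest: frame 3, positions 9–23, 15 nt = 5 codons = 4 aa. → 5 codons.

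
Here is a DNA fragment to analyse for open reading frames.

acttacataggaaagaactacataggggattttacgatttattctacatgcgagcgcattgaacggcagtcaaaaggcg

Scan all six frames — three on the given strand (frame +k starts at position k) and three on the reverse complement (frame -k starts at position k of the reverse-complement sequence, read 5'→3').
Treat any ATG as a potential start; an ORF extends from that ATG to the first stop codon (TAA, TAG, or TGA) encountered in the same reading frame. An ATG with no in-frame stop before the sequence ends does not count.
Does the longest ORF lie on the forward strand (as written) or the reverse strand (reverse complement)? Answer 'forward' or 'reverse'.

Reverse complement (5'→3'): CGCCTTTTGACTGCCGTTCAATGCGCTCGCATGTAGAATAAATCGTAAAATCCCCTATGTAGTTCTTTCCTATGTAAGT
Frame +1: ACT TAC ATA GGA AAG AAC TAC ATA GGG GAT TTT ACG ATT TAT TCT ACA TGC GAG CGC ATT GAA CGG CAG TCA AAA GGC — no ATG→stop ORF.
Frame +2: CTT ACA TAG GAA AGA ACT ACA TAG GGG ATT TTA CGA TTT ATT CTA CAT GCG AGC GCA TTG AAC GGC AGT CAA AAG GCG — no ATG→stop ORF.
Frame +3: TTA CAT AGG AAA GAA CTA CAT AGG GGA TTT TAC GAT TTA TTC TAC ATG CGA GCG CAT TGA ACG GCA GTC AAA AGG — ATG at 48, stop TGA at 60 → 15 nt.
Frame -1: CGC CTT TTG ACT GCC GTT CAA TGC GCT CGC ATG TAG AAT AAA TCG TAA AAT CCC CTA TGT AGT TCT TTC CTA TGT AAG — ATG at 31, stop TAG at 34 → 6 nt.
Frame -2: GCC TTT TGA CTG CCG TTC AAT GCG CTC GCA TGT AGA ATA AAT CGT AAA ATC CCC TAT GTA GTT CTT TCC TAT GTA AGT — no ATG→stop ORF.
Frame -3: CCT TTT GAC TGC CGT TCA ATG CGC TCG CAT GTA GAA TAA ATC GTA AAA TCC CCT ATG TAG TTC TTT CCT ATG TAA — ATG at 21, stop TAA at 39 → 21 nt; ATG at 57, stop TAG at 60 → 6 nt; ATG at 72, stop TAA at 75 → 6 nt.
Forward-strand max 15 nt; reverse-strand max 21 nt. The reverse strand has the longer ORF.

reverse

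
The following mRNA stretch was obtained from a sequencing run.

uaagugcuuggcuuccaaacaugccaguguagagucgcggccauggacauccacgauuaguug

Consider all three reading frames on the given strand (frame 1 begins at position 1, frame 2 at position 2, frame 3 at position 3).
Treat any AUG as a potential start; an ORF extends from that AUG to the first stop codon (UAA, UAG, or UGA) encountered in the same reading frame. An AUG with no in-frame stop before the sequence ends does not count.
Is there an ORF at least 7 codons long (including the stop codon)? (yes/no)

no

Frame 1: UAA GUG CUU GGC UUC CAA ACA UGC CAG UGU AGA GUC GCG GCC AUG GAC AUC CAC GAU UAG UUG — AUG at 43, stop UAG at 58 → 18 nt.
Frame 2: AAG UGC UUG GCU UCC AAA CAU GCC AGU GUA GAG UCG CGG CCA UGG ACA UCC ACG AUU AGU — no AUG→stop ORF.
Frame 3: AGU GCU UGG CUU CCA AAC AUG CCA GUG UAG AGU CGC GGC CAU GGA CAU CCA CGA UUA GUU — AUG at 21, stop UAG at 30 → 12 nt.
Largest ORF found is 6 codons < 7, so no.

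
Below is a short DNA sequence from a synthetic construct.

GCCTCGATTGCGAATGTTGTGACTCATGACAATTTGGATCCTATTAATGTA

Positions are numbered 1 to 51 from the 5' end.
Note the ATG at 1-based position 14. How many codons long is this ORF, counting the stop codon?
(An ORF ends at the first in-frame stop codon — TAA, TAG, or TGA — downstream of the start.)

3

Codons from position 14: ATG (14–16), TTG (17–19), TGA (20–22).
TGA is the first in-frame stop; that's 3 codons including the stop.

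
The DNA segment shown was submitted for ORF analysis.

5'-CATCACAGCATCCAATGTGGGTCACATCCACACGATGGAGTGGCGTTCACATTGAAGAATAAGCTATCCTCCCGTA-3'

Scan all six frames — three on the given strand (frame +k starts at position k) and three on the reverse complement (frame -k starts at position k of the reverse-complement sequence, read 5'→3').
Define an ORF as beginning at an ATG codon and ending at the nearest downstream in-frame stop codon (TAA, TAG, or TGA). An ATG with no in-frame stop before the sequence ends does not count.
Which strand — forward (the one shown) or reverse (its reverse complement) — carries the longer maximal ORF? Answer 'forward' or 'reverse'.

forward

Reverse complement (5'→3'): TACGGGAGGATAGCTTATTCTTCAATGTGAACGCCACTCCATCGTGTGGATGTGACCCACATTGGATGCTGTGATG
Frame +1: CAT CAC AGC ATC CAA TGT GGG TCA CAT CCA CAC GAT GGA GTG GCG TTC ACA TTG AAG AAT AAG CTA TCC TCC CGT — no ATG→stop ORF.
Frame +2: ATC ACA GCA TCC AAT GTG GGT CAC ATC CAC ACG ATG GAG TGG CGT TCA CAT TGA AGA ATA AGC TAT CCT CCC GTA — ATG at 35, stop TGA at 53 → 21 nt.
Frame +3: TCA CAG CAT CCA ATG TGG GTC ACA TCC ACA CGA TGG AGT GGC GTT CAC ATT GAA GAA TAA GCT ATC CTC CCG — ATG at 15, stop TAA at 60 → 48 nt.
Frame -1: TAC GGG AGG ATA GCT TAT TCT TCA ATG TGA ACG CCA CTC CAT CGT GTG GAT GTG ACC CAC ATT GGA TGC TGT GAT — ATG at 25, stop TGA at 28 → 6 nt.
Frame -2: ACG GGA GGA TAG CTT ATT CTT CAA TGT GAA CGC CAC TCC ATC GTG TGG ATG TGA CCC ACA TTG GAT GCT GTG ATG — ATG at 50, stop TGA at 53 → 6 nt.
Frame -3: CGG GAG GAT AGC TTA TTC TTC AAT GTG AAC GCC ACT CCA TCG TGT GGA TGT GAC CCA CAT TGG ATG CTG TGA — ATG at 66, stop TGA at 72 → 9 nt.
Forward-strand max 48 nt; reverse-strand max 9 nt. The forward strand has the longer ORF.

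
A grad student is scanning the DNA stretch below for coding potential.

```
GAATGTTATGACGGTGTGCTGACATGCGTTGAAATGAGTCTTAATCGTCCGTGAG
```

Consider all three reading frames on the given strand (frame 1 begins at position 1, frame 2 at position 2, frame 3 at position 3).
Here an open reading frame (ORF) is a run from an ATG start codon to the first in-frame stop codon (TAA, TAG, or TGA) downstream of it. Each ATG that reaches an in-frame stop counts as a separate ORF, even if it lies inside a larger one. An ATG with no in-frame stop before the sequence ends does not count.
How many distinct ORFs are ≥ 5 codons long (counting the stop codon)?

Frame 1: GAA TGT TAT GAC GGT GTG CTG ACA TGC GTT GAA ATG AGT CTT AAT CGT CCG TGA — ATG at 34, stop TGA at 52 → 21 nt.
Frame 2: AAT GTT ATG ACG GTG TGC TGA CAT GCG TTG AAA TGA GTC TTA ATC GTC CGT GAG — ATG at 8, stop TGA at 20 → 15 nt.
Frame 3: ATG TTA TGA CGG TGT GCT GAC ATG CGT TGA AAT GAG TCT TAA TCG TCC GTG — ATG at 3, stop TGA at 9 → 9 nt; ATG at 24, stop TGA at 30 → 9 nt.
ORFs ≥ 5 codons: frame 1 34–54 (7 codons), frame 2 8–22 (5 codons). Count = 2.

2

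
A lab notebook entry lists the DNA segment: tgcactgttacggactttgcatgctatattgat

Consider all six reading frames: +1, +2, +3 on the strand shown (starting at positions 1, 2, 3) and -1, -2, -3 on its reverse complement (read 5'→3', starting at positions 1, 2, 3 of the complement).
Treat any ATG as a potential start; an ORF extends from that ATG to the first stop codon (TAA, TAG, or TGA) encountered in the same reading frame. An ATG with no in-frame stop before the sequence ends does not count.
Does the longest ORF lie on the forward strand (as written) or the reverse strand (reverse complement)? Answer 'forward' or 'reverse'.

Reverse complement (5'→3'): ATCAATATAGCATGCAAAGTCCGTAACAGTGCA
Frame +1: TGC ACT GTT ACG GAC TTT GCA TGC TAT ATT GAT — no ATG→stop ORF.
Frame +2: GCA CTG TTA CGG ACT TTG CAT GCT ATA TTG — no ATG→stop ORF.
Frame +3: CAC TGT TAC GGA CTT TGC ATG CTA TAT TGA — ATG at 21, stop TGA at 30 → 12 nt.
Frame -1: ATC AAT ATA GCA TGC AAA GTC CGT AAC AGT GCA — no ATG→stop ORF.
Frame -2: TCA ATA TAG CAT GCA AAG TCC GTA ACA GTG — no ATG→stop ORF.
Frame -3: CAA TAT AGC ATG CAA AGT CCG TAA CAG TGC — ATG at 12, stop TAA at 24 → 15 nt.
Forward-strand max 12 nt; reverse-strand max 15 nt. The reverse strand has the longer ORF.

reverse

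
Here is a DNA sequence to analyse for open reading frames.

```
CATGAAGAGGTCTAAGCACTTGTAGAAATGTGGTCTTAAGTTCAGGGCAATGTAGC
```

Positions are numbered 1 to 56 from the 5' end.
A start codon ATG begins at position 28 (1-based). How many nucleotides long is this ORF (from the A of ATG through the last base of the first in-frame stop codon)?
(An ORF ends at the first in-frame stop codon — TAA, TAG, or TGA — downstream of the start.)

12

Codons from position 28: ATG (28–30), TGG (31–33), TCT (34–36), TAA (37–39).
TAA is the first in-frame stop; ORF spans 28–39, 12 nucleotides.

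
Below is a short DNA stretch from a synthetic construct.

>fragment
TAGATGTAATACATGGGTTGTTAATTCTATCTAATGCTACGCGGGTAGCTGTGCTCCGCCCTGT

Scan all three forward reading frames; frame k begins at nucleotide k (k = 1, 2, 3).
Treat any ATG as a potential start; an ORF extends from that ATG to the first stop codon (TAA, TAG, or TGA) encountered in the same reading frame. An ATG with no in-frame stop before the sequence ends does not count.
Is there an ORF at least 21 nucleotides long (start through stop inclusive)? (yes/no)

no

Frame 1: TAG ATG TAA TAC ATG GGT TGT TAA TTC TAT CTA ATG CTA CGC GGG TAG CTG TGC TCC GCC CTG — ATG at 4, stop TAA at 7 → 6 nt; ATG at 13, stop TAA at 22 → 12 nt; ATG at 34, stop TAG at 46 → 15 nt.
Frame 2: AGA TGT AAT ACA TGG GTT GTT AAT TCT ATC TAA TGC TAC GCG GGT AGC TGT GCT CCG CCC TGT — no ATG→stop ORF.
Frame 3: GAT GTA ATA CAT GGG TTG TTA ATT CTA TCT AAT GCT ACG CGG GTA GCT GTG CTC CGC CCT — no ATG→stop ORF.
Largest ORF found is 15 nucleotides < 21, so no.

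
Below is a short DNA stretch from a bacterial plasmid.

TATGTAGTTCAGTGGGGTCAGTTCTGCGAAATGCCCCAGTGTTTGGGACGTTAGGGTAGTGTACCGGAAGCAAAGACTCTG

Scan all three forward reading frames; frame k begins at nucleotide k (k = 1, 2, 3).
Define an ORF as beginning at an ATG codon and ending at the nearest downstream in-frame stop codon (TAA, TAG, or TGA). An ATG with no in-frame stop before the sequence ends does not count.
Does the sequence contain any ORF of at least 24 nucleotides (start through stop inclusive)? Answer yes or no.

Frame 1: TAT GTA GTT CAG TGG GGT CAG TTC TGC GAA ATG CCC CAG TGT TTG GGA CGT TAG GGT AGT GTA CCG GAA GCA AAG ACT CTG — ATG at 31, stop TAG at 52 → 24 nt.
Frame 2: ATG TAG TTC AGT GGG GTC AGT TCT GCG AAA TGC CCC AGT GTT TGG GAC GTT AGG GTA GTG TAC CGG AAG CAA AGA CTC — ATG at 2, stop TAG at 5 → 6 nt.
Frame 3: TGT AGT TCA GTG GGG TCA GTT CTG CGA AAT GCC CCA GTG TTT GGG ACG TTA GGG TAG TGT ACC GGA AGC AAA GAC TCT — no ATG→stop ORF.
Frame 1 has an ORF of 24 nucleotides (positions 31–54) ≥ 24, so yes.

yes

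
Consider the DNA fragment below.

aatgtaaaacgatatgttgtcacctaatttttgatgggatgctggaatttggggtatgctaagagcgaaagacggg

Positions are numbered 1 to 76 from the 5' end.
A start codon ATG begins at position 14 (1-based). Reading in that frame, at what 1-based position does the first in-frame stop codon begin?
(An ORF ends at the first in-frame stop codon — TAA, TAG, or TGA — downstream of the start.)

32

Codons from position 14: ATG (14–16), TTG (17–19), TCA (20–22), CCT (23–25), AAT (26–28), TTT (29–31), TGA (32–34).
TGA is a stop codon; it begins at position 32.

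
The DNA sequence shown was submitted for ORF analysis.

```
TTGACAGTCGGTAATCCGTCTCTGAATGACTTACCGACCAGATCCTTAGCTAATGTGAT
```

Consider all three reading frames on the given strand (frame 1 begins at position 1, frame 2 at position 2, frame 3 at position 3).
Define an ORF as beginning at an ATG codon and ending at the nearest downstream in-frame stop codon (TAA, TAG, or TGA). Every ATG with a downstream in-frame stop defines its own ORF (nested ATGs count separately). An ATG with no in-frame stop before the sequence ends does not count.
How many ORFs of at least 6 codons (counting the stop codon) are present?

1

Frame 1: TTG ACA GTC GGT AAT CCG TCT CTG AAT GAC TTA CCG ACC AGA TCC TTA GCT AAT GTG — no ATG→stop ORF.
Frame 2: TGA CAG TCG GTA ATC CGT CTC TGA ATG ACT TAC CGA CCA GAT CCT TAG CTA ATG TGA — ATG at 26, stop TAG at 47 → 24 nt; ATG at 53, stop TGA at 56 → 6 nt.
Frame 3: GAC AGT CGG TAA TCC GTC TCT GAA TGA CTT ACC GAC CAG ATC CTT AGC TAA TGT GAT — no ATG→stop ORF.
ORFs ≥ 6 codons: frame 2 26–49 (8 codons). Count = 1.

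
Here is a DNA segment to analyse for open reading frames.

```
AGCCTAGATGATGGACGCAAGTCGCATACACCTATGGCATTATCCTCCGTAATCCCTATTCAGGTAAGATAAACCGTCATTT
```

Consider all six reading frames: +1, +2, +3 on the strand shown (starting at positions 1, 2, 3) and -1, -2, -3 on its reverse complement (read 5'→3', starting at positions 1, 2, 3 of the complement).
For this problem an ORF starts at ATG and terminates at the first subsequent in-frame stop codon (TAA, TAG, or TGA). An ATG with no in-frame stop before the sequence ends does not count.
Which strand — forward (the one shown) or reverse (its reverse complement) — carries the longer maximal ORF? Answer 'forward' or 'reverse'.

Reverse complement (5'→3'): AAATGACGGTTTATCTTACCTGAATAGGGATTACGGAGGATAATGCCATAGGTGTATGCGACTTGCGTCCATCATCTAGGCT
Frame +1: AGC CTA GAT GAT GGA CGC AAG TCG CAT ACA CCT ATG GCA TTA TCC TCC GTA ATC CCT ATT CAG GTA AGA TAA ACC GTC ATT — ATG at 34, stop TAA at 70 → 39 nt.
Frame +2: GCC TAG ATG ATG GAC GCA AGT CGC ATA CAC CTA TGG CAT TAT CCT CCG TAA TCC CTA TTC AGG TAA GAT AAA CCG TCA TTT — ATG at 8, stop TAA at 50 → 45 nt; ATG at 11, stop TAA at 50 → 42 nt.
Frame +3: CCT AGA TGA TGG ACG CAA GTC GCA TAC ACC TAT GGC ATT ATC CTC CGT AAT CCC TAT TCA GGT AAG ATA AAC CGT CAT — no ATG→stop ORF.
Frame -1: AAA TGA CGG TTT ATC TTA CCT GAA TAG GGA TTA CGG AGG ATA ATG CCA TAG GTG TAT GCG ACT TGC GTC CAT CAT CTA GGC — ATG at 43, stop TAG at 49 → 9 nt.
Frame -2: AAT GAC GGT TTA TCT TAC CTG AAT AGG GAT TAC GGA GGA TAA TGC CAT AGG TGT ATG CGA CTT GCG TCC ATC ATC TAG GCT — ATG at 56, stop TAG at 77 → 24 nt.
Frame -3: ATG ACG GTT TAT CTT ACC TGA ATA GGG ATT ACG GAG GAT AAT GCC ATA GGT GTA TGC GAC TTG CGT CCA TCA TCT AGG — ATG at 3, stop TGA at 21 → 21 nt.
Forward-strand max 45 nt; reverse-strand max 24 nt. The forward strand has the longer ORF.

forward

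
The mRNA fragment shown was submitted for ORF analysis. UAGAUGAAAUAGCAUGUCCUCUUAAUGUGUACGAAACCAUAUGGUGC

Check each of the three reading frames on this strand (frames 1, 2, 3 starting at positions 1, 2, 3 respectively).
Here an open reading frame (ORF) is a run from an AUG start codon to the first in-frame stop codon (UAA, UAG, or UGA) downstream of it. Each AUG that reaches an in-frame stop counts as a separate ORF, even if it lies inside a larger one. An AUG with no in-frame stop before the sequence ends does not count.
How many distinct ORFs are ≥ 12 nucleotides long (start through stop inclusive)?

1

Frame 1: UAG AUG AAA UAG CAU GUC CUC UUA AUG UGU ACG AAA CCA UAU GGU — AUG at 4, stop UAG at 10 → 9 nt.
Frame 2: AGA UGA AAU AGC AUG UCC UCU UAA UGU GUA CGA AAC CAU AUG GUG — AUG at 14, stop UAA at 23 → 12 nt.
Frame 3: GAU GAA AUA GCA UGU CCU CUU AAU GUG UAC GAA ACC AUA UGG UGC — no AUG→stop ORF.
ORFs ≥ 12 nucleotides: frame 2 14–25 (12 nucleotides). Count = 1.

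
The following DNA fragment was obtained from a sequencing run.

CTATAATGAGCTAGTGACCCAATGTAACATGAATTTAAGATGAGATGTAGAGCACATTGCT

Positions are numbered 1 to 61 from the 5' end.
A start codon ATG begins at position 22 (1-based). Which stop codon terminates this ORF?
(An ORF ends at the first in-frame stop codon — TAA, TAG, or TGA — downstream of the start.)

Codons from position 22: ATG (22–24), TAA (25–27).
The first in-frame stop codon is TAA.

TAA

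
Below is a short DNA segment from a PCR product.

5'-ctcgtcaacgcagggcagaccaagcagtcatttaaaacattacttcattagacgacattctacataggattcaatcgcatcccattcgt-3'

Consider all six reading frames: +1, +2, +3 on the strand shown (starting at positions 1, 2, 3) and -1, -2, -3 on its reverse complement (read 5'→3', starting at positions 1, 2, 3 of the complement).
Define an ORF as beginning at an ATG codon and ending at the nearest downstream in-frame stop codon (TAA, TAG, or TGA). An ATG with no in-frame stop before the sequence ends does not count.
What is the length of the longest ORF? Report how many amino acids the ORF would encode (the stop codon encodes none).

8

Reverse complement (5'→3'): ACGAATGGGATGCGATTGAATCCTATGTAGAATGTCGTCTAATGAAGTAATGTTTTAAATGACTGCTTGGTCTGCCCTGCGTTGACGAG
Frame +1: CTC GTC AAC GCA GGG CAG ACC AAG CAG TCA TTT AAA ACA TTA CTT CAT TAG ACG ACA TTC TAC ATA GGA TTC AAT CGC ATC CCA TTC — no ATG→stop ORF.
Frame +2: TCG TCA ACG CAG GGC AGA CCA AGC AGT CAT TTA AAA CAT TAC TTC ATT AGA CGA CAT TCT ACA TAG GAT TCA ATC GCA TCC CAT TCG — no ATG→stop ORF.
Frame +3: CGT CAA CGC AGG GCA GAC CAA GCA GTC ATT TAA AAC ATT ACT TCA TTA GAC GAC ATT CTA CAT AGG ATT CAA TCG CAT CCC ATT CGT — no ATG→stop ORF.
Frame -1: ACG AAT GGG ATG CGA TTG AAT CCT ATG TAG AAT GTC GTC TAA TGA AGT AAT GTT TTA AAT GAC TGC TTG GTC TGC CCT GCG TTG ACG — ATG at 10, stop TAG at 28 → 21 nt; ATG at 25, stop TAG at 28 → 6 nt.
Frame -2: CGA ATG GGA TGC GAT TGA ATC CTA TGT AGA ATG TCG TCT AAT GAA GTA ATG TTT TAA ATG ACT GCT TGG TCT GCC CTG CGT TGA CGA — ATG at 5, stop TGA at 17 → 15 nt; ATG at 32, stop TAA at 56 → 27 nt; ATG at 50, stop TAA at 56 → 9 nt; ATG at 59, stop TGA at 83 → 27 nt.
Frame -3: GAA TGG GAT GCG ATT GAA TCC TAT GTA GAA TGT CGT CTA ATG AAG TAA TGT TTT AAA TGA CTG CTT GGT CTG CCC TGC GTT GAC GAG — ATG at 42, stop TAA at 48 → 9 nt.
Longest: frame -2, positions 32–58, 27 nt = 9 codons = 8 aa. → 8 amino acids.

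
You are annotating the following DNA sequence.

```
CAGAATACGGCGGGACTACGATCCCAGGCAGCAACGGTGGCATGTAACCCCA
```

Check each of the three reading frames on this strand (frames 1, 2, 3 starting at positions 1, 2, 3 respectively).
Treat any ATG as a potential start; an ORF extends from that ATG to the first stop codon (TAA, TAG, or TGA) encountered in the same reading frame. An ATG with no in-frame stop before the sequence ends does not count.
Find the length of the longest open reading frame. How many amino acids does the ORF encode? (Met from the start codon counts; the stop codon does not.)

1

Frame 1: CAG AAT ACG GCG GGA CTA CGA TCC CAG GCA GCA ACG GTG GCA TGT AAC CCC — no ATG→stop ORF.
Frame 2: AGA ATA CGG CGG GAC TAC GAT CCC AGG CAG CAA CGG TGG CAT GTA ACC CCA — no ATG→stop ORF.
Frame 3: GAA TAC GGC GGG ACT ACG ATC CCA GGC AGC AAC GGT GGC ATG TAA CCC — ATG at 42, stop TAA at 45 → 6 nt.
Longest: frame 3, positions 42–47, 6 nt = 2 codons = 1 aa. → 1 amino acids.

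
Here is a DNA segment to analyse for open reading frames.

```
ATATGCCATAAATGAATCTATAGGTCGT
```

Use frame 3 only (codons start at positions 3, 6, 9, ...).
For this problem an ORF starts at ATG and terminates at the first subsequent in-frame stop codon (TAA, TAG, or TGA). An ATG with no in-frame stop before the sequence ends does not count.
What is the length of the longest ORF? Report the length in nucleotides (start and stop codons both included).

12

Frame 3: ATG CCA TAA ATG AAT CTA TAG GTC — ATG at 3, stop TAA at 9 → 9 nt; ATG at 12, stop TAG at 21 → 12 nt.
Longest: frame 3, positions 12–23, 12 nt = 4 codons = 3 aa. → 12 nucleotides.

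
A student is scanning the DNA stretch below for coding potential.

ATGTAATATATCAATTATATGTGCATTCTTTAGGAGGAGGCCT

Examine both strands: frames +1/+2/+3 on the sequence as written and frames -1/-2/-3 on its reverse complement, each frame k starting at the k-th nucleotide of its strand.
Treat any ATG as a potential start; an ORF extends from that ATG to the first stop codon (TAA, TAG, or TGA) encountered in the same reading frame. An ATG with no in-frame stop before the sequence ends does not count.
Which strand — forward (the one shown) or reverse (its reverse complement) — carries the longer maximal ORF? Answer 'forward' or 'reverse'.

Reverse complement (5'→3'): AGGCCTCCTCCTAAAGAATGCACATATAATTGATATATTACAT
Frame +1: ATG TAA TAT ATC AAT TAT ATG TGC ATT CTT TAG GAG GAG GCC — ATG at 1, stop TAA at 4 → 6 nt; ATG at 19, stop TAG at 31 → 15 nt.
Frame +2: TGT AAT ATA TCA ATT ATA TGT GCA TTC TTT AGG AGG AGG CCT — no ATG→stop ORF.
Frame +3: GTA ATA TAT CAA TTA TAT GTG CAT TCT TTA GGA GGA GGC — no ATG→stop ORF.
Frame -1: AGG CCT CCT CCT AAA GAA TGC ACA TAT AAT TGA TAT ATT ACA — no ATG→stop ORF.
Frame -2: GGC CTC CTC CTA AAG AAT GCA CAT ATA ATT GAT ATA TTA CAT — no ATG→stop ORF.
Frame -3: GCC TCC TCC TAA AGA ATG CAC ATA TAA TTG ATA TAT TAC — ATG at 18, stop TAA at 27 → 12 nt.
Forward-strand max 15 nt; reverse-strand max 12 nt. The forward strand has the longer ORF.

forward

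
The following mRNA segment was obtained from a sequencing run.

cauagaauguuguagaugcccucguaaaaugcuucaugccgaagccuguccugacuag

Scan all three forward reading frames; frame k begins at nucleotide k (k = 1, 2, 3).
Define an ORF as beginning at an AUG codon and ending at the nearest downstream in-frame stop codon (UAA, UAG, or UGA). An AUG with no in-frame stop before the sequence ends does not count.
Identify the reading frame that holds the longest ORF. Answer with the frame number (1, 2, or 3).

Frame 1: CAU AGA AUG UUG UAG AUG CCC UCG UAA AAU GCU UCA UGC CGA AGC CUG UCC UGA CUA — AUG at 7, stop UAG at 13 → 9 nt; AUG at 16, stop UAA at 25 → 12 nt.
Frame 2: AUA GAA UGU UGU AGA UGC CCU CGU AAA AUG CUU CAU GCC GAA GCC UGU CCU GAC UAG — AUG at 29, stop UAG at 56 → 30 nt.
Frame 3: UAG AAU GUU GUA GAU GCC CUC GUA AAA UGC UUC AUG CCG AAG CCU GUC CUG ACU — no AUG→stop ORF.
Longest ORF is 30 nt in frame 2 (positions 29–58).

2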